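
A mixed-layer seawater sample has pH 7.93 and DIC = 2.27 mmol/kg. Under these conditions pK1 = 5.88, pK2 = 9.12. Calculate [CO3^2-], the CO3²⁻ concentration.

α₂ = 1 / (1 + [H⁺]/K2 + [H⁺]²/(K1K2)) = 1 / (1 + 10^+1.19 + 10^-0.86)
   = 1 / (1 + 15.488 + 0.13804) = 1/16.626 = 0.06015
[CO3²⁻] = α₂ × DIC = 0.06015 × 2.27 = 0.137 mmol/kg

[CO3²⁻] = 0.137 mmol/kg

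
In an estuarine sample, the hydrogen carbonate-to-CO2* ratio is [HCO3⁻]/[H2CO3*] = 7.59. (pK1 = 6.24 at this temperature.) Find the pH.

pH = 7.12

From K1 = [H⁺][HCO3⁻]/[H2CO3*]:  pH = pK1 + log₁₀([HCO3⁻]/[H2CO3*])
log₁₀(7.59) = +0.880
pH = 6.24 + (+0.880) = 7.12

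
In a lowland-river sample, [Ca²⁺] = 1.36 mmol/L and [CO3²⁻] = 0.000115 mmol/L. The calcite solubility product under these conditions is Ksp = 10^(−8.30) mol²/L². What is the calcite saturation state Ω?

Ksp = 10^(−8.30) = 5.012×10^-9
Ω = [Ca²⁺][CO3²⁻]/Ksp = (1.36×10^-3)(0.000115×10^-3) / 5.012×10^-9 = 0.0312

Ω = 0.0312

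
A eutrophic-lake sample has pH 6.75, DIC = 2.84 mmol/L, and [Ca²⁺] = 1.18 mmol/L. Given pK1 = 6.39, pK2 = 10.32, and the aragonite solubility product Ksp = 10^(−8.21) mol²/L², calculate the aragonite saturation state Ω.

α₂ = 1 / (1 + [H⁺]/K2 + [H⁺]²/(K1K2)) = 1 / (1 + 10^+3.57 + 10^+3.21)
   = 1 / (1 + 3715.4 + 1621.8) = 1/5338.2 = 0.0001873
[CO3²⁻] = α₂ × DIC = 0.0001873 × 2.84 = 0.0005320 mmol/L = 0.5320 μmol/L
Ksp = 10^(−8.21) = 6.166×10^-9
Ω = [Ca²⁺][CO3²⁻]/Ksp = (1.18×10^-3)(5.320×10^-7) / 6.166×10^-9 = 0.102

Ω = 0.102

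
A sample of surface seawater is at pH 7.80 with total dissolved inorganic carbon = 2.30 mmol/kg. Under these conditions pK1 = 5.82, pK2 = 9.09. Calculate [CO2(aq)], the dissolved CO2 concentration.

α₀ = 1 / (1 + K1/[H⁺] + K1K2/[H⁺]²) = 1 / (1 + 10^+1.98 + 10^+0.69)
   = 1 / (1 + 95.499 + 4.8978) = 1/101.40 = 0.009862
[CO2*] = α₀ × DIC = 0.009862 × 2.30 = 0.0227 mmol/kg

[CO2*] = 0.0227 mmol/kg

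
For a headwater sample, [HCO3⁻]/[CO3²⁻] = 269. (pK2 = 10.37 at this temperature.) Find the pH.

pH = 7.94

From K2 = [H⁺][CO3²⁻]/[HCO3⁻]:  pH = pK2 − log₁₀([HCO3⁻]/[CO3²⁻])
log₁₀(269) = +2.430
pH = 10.37 − (+2.430) = 7.94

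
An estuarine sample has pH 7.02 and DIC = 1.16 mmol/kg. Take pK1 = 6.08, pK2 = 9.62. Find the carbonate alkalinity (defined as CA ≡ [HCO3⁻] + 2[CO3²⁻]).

CA = 1.04 mmol/kg

CA = [HCO3⁻] + 2[CO3²⁻] = (α₁ + 2α₂)·DIC
At pH 7.02: [H⁺]/K1 = 10^-0.94 = 0.11482, K2/[H⁺] = 10^-2.60 = 0.0025119
α₁ = 1/(1 + 0.11482 + 0.0025119) = 1/1.1173 = 0.8950; α₂ = α₁·K2/[H⁺] = 0.002248
α₁ + 2α₂ = 0.8995
CA = 0.8995 × 1.16 = 1.04 mmol/kg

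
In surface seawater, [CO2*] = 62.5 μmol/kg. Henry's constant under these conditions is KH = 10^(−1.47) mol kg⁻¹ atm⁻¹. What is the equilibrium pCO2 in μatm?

pCO2 = 1840 μatm

KH = 10^(−1.47) = 3.388×10^-2 mol kg⁻¹ atm⁻¹
pCO2 = [CO2*]/KH = 62.5×10^-6 / 3.388×10^-2 = 1.84×10^-3 atm = 1840 μatm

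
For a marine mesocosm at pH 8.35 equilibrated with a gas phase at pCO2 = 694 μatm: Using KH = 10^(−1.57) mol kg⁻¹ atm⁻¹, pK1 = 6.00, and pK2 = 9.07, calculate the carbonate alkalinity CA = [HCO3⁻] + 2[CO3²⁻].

CA = 5.78 mmol/kg

[CO2*] = KH · pCO2 = 10^(−1.57) × 694×10^-6 = 1.868×10^-5 mol/kg
α₀ = 1/(1 + K1/[H⁺] + K1K2/[H⁺]²) = 1/(1 + 10^+2.35 + 10^+1.63) = 0.003738
DIC = [CO2*]/α₀ = 1.868×10^-5 / 0.003738 = 4.997 mmol/kg
CA = (α₁ + 2α₂)·DIC = (0.8368 + 2×0.1595) × 4.997 = 5.78 mmol/kg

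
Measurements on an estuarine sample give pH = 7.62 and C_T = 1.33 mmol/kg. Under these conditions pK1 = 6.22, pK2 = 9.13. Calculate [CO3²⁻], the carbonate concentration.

[CO3²⁻] = 0.0384 mmol/kg

α₂ = 1 / (1 + [H⁺]/K2 + [H⁺]²/(K1K2)) = 1 / (1 + 10^+1.51 + 10^+0.11)
   = 1 / (1 + 32.359 + 1.2882) = 1/34.648 = 0.02886
[CO3²⁻] = α₂ × DIC = 0.02886 × 1.33 = 0.0384 mmol/kg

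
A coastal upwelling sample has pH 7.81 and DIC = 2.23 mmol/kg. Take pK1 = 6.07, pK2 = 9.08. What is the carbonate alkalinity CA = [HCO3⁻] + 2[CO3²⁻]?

CA = 2.30 mmol/kg

CA = [HCO3⁻] + 2[CO3²⁻] = (α₁ + 2α₂)·DIC
At pH 7.81: [H⁺]/K1 = 10^-1.74 = 0.018197, K2/[H⁺] = 10^-1.27 = 0.053703
α₁ = 1/(1 + 0.018197 + 0.053703) = 1/1.0719 = 0.9329; α₂ = α₁·K2/[H⁺] = 0.05010
α₁ + 2α₂ = 1.0331
CA = 1.0331 × 2.23 = 2.30 mmol/kg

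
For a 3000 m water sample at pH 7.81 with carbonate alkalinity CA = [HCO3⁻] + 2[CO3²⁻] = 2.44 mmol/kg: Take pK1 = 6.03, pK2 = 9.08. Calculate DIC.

DIC = 2.36 mmol/kg

CA = [HCO3⁻] + 2[CO3²⁻] = (α₁ + 2α₂)·DIC
At pH 7.81: [H⁺]/K1 = 10^-1.78 = 0.016596, K2/[H⁺] = 10^-1.27 = 0.053703
α₁ = 1/(1 + 0.016596 + 0.053703) = 1/1.0703 = 0.9343; α₂ = α₁·K2/[H⁺] = 0.05018
α₁ + 2α₂ = 1.0347
DIC = CA / (α₁ + 2α₂) = 2.44 / 1.0347 = 2.36 mmol/kg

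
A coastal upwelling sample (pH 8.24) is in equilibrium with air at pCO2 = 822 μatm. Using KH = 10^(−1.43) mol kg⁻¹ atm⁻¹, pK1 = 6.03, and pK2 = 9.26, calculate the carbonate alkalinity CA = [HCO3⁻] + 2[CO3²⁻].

[CO2*] = KH · pCO2 = 10^(−1.43) × 822×10^-6 = 3.054×10^-5 mol/kg
α₀ = 1/(1 + K1/[H⁺] + K1K2/[H⁺]²) = 1/(1 + 10^+2.21 + 10^+1.19) = 0.005597
DIC = [CO2*]/α₀ = 3.054×10^-5 / 0.005597 = 5.457 mmol/kg
CA = (α₁ + 2α₂)·DIC = (0.9077 + 2×0.08669) × 5.457 = 5.90 mmol/kg

CA = 5.90 mmol/kg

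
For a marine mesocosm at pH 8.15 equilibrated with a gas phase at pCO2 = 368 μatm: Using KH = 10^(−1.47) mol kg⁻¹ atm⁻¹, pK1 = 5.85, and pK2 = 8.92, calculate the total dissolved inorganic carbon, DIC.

DIC = 2.92 mmol/kg

[CO2*] = KH · pCO2 = 10^(−1.47) × 368×10^-6 = 1.247×10^-5 mol/kg
α₀ = 1/(1 + K1/[H⁺] + K1K2/[H⁺]²) = 1/(1 + 10^+2.30 + 10^+1.53) = 0.004266
DIC = [CO2*]/α₀ = 1.247×10^-5 / 0.004266 = 2.92 mmol/kg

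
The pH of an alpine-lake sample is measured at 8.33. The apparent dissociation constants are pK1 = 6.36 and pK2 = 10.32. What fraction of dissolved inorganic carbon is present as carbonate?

α₂ = 0.0100

α₂ = 1 / (1 + [H⁺]/K2 + [H⁺]²/(K1K2)) = 1 / (1 + 10^+1.99 + 10^+0.02)
   = 1 / (1 + 97.724 + 1.0471) = 1/99.771 = 0.01002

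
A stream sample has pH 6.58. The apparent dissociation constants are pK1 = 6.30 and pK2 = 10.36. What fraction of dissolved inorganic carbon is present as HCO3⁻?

α₁ = 1 / (1 + [H⁺]/K1 + K2/[H⁺]) = 1 / (1 + 10^-0.28 + 10^-3.78)
   = 1 / (1 + 0.52481 + 0.00016596) = 1/1.5250 = 0.6557

α₁ = 0.656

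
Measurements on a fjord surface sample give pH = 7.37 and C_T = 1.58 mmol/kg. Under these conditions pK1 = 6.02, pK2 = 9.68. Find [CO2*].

[CO2*] = 0.0672 mmol/kg

α₀ = 1 / (1 + K1/[H⁺] + K1K2/[H⁺]²) = 1 / (1 + 10^+1.35 + 10^-0.96)
   = 1 / (1 + 22.387 + 0.10965) = 1/23.497 = 0.04256
[CO2*] = α₀ × DIC = 0.04256 × 1.58 = 0.0672 mmol/kg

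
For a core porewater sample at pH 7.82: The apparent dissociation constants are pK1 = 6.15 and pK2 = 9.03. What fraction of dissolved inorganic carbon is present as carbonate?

α₂ = 1 / (1 + [H⁺]/K2 + [H⁺]²/(K1K2)) = 1 / (1 + 10^+1.21 + 10^-0.46)
   = 1 / (1 + 16.218 + 0.34674) = 1/17.565 = 0.05693

α₂ = 0.0569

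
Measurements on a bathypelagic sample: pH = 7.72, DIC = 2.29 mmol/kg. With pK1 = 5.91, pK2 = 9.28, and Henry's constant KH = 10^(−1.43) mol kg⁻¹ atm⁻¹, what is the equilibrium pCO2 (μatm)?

pCO2 = 915 μatm

α₀ = 1 / (1 + K1/[H⁺] + K1K2/[H⁺]²) = 1 / (1 + 10^+1.81 + 10^+0.25)
   = 1 / (1 + 64.565 + 1.7783) = 1/67.344 = 0.01485
[CO2*] = α₀ × DIC = 0.01485 × 2.29 = 0.03400 mmol/kg
pCO2 = [CO2*]/KH = 3.400×10^-5 / 3.715×10^-2 = 915 μatm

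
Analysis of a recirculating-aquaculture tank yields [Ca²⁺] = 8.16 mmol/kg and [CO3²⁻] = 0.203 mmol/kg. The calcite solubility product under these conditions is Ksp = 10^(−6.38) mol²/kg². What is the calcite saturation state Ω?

Ksp = 10^(−6.38) = 4.169×10^-7
Ω = [Ca²⁺][CO3²⁻]/Ksp = (8.16×10^-3)(0.203×10^-3) / 4.169×10^-7 = 3.97

Ω = 3.97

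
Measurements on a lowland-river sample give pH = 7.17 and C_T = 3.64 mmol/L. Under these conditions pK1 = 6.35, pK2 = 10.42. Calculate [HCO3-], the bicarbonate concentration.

[HCO3⁻] = 3.16 mmol/L

α₁ = 1 / (1 + [H⁺]/K1 + K2/[H⁺]) = 1 / (1 + 10^-0.82 + 10^-3.25)
   = 1 / (1 + 0.15136 + 0.00056234) = 1/1.1519 = 0.8681
[HCO3⁻] = α₁ × DIC = 0.8681 × 3.64 = 3.16 mmol/L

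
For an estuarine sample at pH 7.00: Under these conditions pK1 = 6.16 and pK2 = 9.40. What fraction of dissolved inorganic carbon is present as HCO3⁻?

α₁ = 0.871

α₁ = 1 / (1 + [H⁺]/K1 + K2/[H⁺]) = 1 / (1 + 10^-0.84 + 10^-2.40)
   = 1 / (1 + 0.14454 + 0.0039811) = 1/1.1485 = 0.8707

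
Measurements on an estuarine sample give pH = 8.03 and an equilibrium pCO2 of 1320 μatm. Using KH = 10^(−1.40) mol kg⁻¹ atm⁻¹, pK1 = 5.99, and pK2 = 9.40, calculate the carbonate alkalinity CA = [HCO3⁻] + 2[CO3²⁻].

CA = 6.25 mmol/kg

[CO2*] = KH · pCO2 = 10^(−1.40) × 1320×10^-6 = 5.255×10^-5 mol/kg
α₀ = 1/(1 + K1/[H⁺] + K1K2/[H⁺]²) = 1/(1 + 10^+2.04 + 10^+0.67) = 0.008671
DIC = [CO2*]/α₀ = 5.255×10^-5 / 0.008671 = 6.060 mmol/kg
CA = (α₁ + 2α₂)·DIC = (0.9508 + 2×0.04056) × 6.060 = 6.25 mmol/kg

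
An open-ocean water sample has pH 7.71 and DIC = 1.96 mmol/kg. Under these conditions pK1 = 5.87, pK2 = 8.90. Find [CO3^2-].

[CO3²⁻] = 0.117 mmol/kg

α₂ = 1 / (1 + [H⁺]/K2 + [H⁺]²/(K1K2)) = 1 / (1 + 10^+1.19 + 10^-0.65)
   = 1 / (1 + 15.488 + 0.22387) = 1/16.712 = 0.05984
[CO3²⁻] = α₂ × DIC = 0.05984 × 1.96 = 0.117 mmol/kg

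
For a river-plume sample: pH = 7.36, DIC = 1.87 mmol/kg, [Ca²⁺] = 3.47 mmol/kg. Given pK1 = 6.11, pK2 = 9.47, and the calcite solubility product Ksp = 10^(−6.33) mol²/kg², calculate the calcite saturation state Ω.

α₂ = 1 / (1 + [H⁺]/K2 + [H⁺]²/(K1K2)) = 1 / (1 + 10^+2.11 + 10^+0.86)
   = 1 / (1 + 128.82 + 7.2444) = 1/137.07 = 0.007296
[CO3²⁻] = α₂ × DIC = 0.007296 × 1.87 = 0.01364 mmol/kg = 13.64 μmol/kg
Ksp = 10^(−6.33) = 4.677×10^-7
Ω = [Ca²⁺][CO3²⁻]/Ksp = (3.47×10^-3)(1.364×10^-5) / 4.677×10^-7 = 0.101

Ω = 0.101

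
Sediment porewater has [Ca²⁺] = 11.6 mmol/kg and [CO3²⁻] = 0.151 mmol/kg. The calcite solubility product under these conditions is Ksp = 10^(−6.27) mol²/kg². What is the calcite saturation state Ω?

Ksp = 10^(−6.27) = 5.370×10^-7
Ω = [Ca²⁺][CO3²⁻]/Ksp = (11.6×10^-3)(0.151×10^-3) / 5.370×10^-7 = 3.26

Ω = 3.26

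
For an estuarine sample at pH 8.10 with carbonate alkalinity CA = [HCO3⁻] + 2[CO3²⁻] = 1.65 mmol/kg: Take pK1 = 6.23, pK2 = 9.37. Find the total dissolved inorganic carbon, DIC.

CA = [HCO3⁻] + 2[CO3²⁻] = (α₁ + 2α₂)·DIC
At pH 8.10: [H⁺]/K1 = 10^-1.87 = 0.013490, K2/[H⁺] = 10^-1.27 = 0.053703
α₁ = 1/(1 + 0.013490 + 0.053703) = 1/1.0672 = 0.9370; α₂ = α₁·K2/[H⁺] = 0.05032
α₁ + 2α₂ = 1.0377
DIC = CA / (α₁ + 2α₂) = 1.65 / 1.0377 = 1.59 mmol/kg

DIC = 1.59 mmol/kg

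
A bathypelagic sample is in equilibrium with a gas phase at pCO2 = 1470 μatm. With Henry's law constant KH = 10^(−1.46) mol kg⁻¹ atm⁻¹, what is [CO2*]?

[CO2*] = 51.0 μmol/kg

KH = 10^(−1.46) = 3.467×10^-2 mol kg⁻¹ atm⁻¹
[CO2*] = KH · pCO2 = 3.467×10^-2 × 1470×10^-6 atm = 5.10×10^-5 mol/kg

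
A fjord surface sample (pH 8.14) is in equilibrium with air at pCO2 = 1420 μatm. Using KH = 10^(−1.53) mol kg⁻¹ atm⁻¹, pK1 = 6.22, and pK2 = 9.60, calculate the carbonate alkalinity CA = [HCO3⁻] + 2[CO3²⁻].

[CO2*] = KH · pCO2 = 10^(−1.53) × 1420×10^-6 = 4.191×10^-5 mol/kg
α₀ = 1/(1 + K1/[H⁺] + K1K2/[H⁺]²) = 1/(1 + 10^+1.92 + 10^+0.46) = 0.01149
DIC = [CO2*]/α₀ = 4.191×10^-5 / 0.01149 = 3.648 mmol/kg
CA = (α₁ + 2α₂)·DIC = (0.9554 + 2×0.03313) × 3.648 = 3.73 mmol/kg

CA = 3.73 mmol/kg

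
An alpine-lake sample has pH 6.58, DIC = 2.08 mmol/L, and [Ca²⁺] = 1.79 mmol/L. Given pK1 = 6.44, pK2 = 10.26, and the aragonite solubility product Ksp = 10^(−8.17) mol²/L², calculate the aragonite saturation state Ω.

α₂ = 1 / (1 + [H⁺]/K2 + [H⁺]²/(K1K2)) = 1 / (1 + 10^+3.68 + 10^+3.54)
   = 1 / (1 + 4786.3 + 3467.4) = 1/8254.7 = 0.0001211
[CO3²⁻] = α₂ × DIC = 0.0001211 × 2.08 = 0.0002520 mmol/L = 0.2520 μmol/L
Ksp = 10^(−8.17) = 6.761×10^-9
Ω = [Ca²⁺][CO3²⁻]/Ksp = (1.79×10^-3)(2.520×10^-7) / 6.761×10^-9 = 0.0667

Ω = 0.0667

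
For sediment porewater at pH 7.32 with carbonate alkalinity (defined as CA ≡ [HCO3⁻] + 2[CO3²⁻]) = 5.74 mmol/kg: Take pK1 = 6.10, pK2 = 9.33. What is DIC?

DIC = 6.02 mmol/kg

CA = [HCO3⁻] + 2[CO3²⁻] = (α₁ + 2α₂)·DIC
At pH 7.32: [H⁺]/K1 = 10^-1.22 = 0.060256, K2/[H⁺] = 10^-2.01 = 0.0097724
α₁ = 1/(1 + 0.060256 + 0.0097724) = 1/1.0700 = 0.9346; α₂ = α₁·K2/[H⁺] = 0.009133
α₁ + 2α₂ = 0.9528
DIC = CA / (α₁ + 2α₂) = 5.74 / 0.9528 = 6.02 mmol/kg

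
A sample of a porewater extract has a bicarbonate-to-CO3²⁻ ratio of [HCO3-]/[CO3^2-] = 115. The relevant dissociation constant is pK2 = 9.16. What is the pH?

From K2 = [H⁺][CO3^2-]/[HCO3-]:  pH = pK2 − log₁₀([HCO3-]/[CO3^2-])
log₁₀(115) = +2.061
pH = 9.16 − (+2.061) = 7.10

pH = 7.10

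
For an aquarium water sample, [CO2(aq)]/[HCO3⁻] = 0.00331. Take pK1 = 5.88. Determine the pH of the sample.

From K1 = [H⁺][HCO3⁻]/[CO2(aq)]:  pH = pK1 − log₁₀([CO2(aq)]/[HCO3⁻])
log₁₀(0.00331) = -2.480
pH = 5.88 − (-2.480) = 8.36

pH = 8.36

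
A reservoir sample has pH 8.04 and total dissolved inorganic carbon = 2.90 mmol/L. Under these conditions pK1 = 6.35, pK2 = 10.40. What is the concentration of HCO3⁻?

α₁ = 1 / (1 + [H⁺]/K1 + K2/[H⁺]) = 1 / (1 + 10^-1.69 + 10^-2.36)
   = 1 / (1 + 0.020417 + 0.0043652) = 1/1.0248 = 0.9758
[HCO3⁻] = α₁ × DIC = 0.9758 × 2.90 = 2.83 mmol/L

[HCO3⁻] = 2.83 mmol/L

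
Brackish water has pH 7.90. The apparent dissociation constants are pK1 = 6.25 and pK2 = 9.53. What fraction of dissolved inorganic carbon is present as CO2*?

α₀ = 0.0214

α₀ = 1 / (1 + K1/[H⁺] + K1K2/[H⁺]²) = 1 / (1 + 10^+1.65 + 10^+0.02)
   = 1 / (1 + 44.668 + 1.0471) = 1/46.715 = 0.02141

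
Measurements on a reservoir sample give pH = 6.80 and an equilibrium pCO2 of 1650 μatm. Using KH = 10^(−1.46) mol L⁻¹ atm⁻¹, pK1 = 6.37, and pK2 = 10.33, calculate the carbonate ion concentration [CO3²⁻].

[CO2*] = KH · pCO2 = 10^(−1.46) × 1650×10^-6 = 5.721×10^-5 mol/L
α₀ = 1/(1 + K1/[H⁺] + K1K2/[H⁺]²) = 1/(1 + 10^+0.43 + 10^-3.10) = 0.2708
DIC = [CO2*]/α₀ = 5.721×10^-5 / 0.2708 = 0.2112 mmol/L
[CO3²⁻] = α₂·DIC; α₂ = 0.0002151, so [CO3²⁻] = 0.0002151 × 0.2112 = 4.54×10^-5 mmol/L = 0.0454 μmol/L

[CO3²⁻] = 0.0454 μmol/L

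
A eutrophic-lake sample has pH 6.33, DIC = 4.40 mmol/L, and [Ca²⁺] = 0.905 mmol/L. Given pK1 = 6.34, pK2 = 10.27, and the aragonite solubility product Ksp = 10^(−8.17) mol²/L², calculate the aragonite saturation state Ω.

Ω = 0.0334

α₂ = 1 / (1 + [H⁺]/K2 + [H⁺]²/(K1K2)) = 1 / (1 + 10^+3.94 + 10^+3.95)
   = 1 / (1 + 8709.6 + 8912.5) = 1/1.7623×10^4 = 5.674×10^-5
[CO3²⁻] = α₂ × DIC = 5.674×10^-5 × 4.40 = 0.0002497 mmol/L = 0.2497 μmol/L
Ksp = 10^(−8.17) = 6.761×10^-9
Ω = [Ca²⁺][CO3²⁻]/Ksp = (0.905×10^-3)(2.497×10^-7) / 6.761×10^-9 = 0.0334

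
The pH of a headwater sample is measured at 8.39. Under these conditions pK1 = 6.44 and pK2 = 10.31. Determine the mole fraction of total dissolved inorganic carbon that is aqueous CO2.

α₀ = 1 / (1 + K1/[H⁺] + K1K2/[H⁺]²) = 1 / (1 + 10^+1.95 + 10^+0.03)
   = 1 / (1 + 89.125 + 1.0715) = 1/91.197 = 0.01097

α₀ = 0.0110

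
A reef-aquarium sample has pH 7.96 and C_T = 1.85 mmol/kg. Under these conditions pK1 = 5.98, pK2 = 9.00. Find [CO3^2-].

α₂ = 1 / (1 + [H⁺]/K2 + [H⁺]²/(K1K2)) = 1 / (1 + 10^+1.04 + 10^-0.94)
   = 1 / (1 + 10.965 + 0.11482) = 1/12.080 = 0.08278
[CO3²⁻] = α₂ × DIC = 0.08278 × 1.85 = 0.153 mmol/kg

[CO3²⁻] = 0.153 mmol/kg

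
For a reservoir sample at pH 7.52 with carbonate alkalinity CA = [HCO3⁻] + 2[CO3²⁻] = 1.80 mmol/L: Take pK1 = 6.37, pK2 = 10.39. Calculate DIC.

CA = [HCO3⁻] + 2[CO3²⁻] = (α₁ + 2α₂)·DIC
At pH 7.52: [H⁺]/K1 = 10^-1.15 = 0.070795, K2/[H⁺] = 10^-2.87 = 0.0013490
α₁ = 1/(1 + 0.070795 + 0.0013490) = 1/1.0721 = 0.9327; α₂ = α₁·K2/[H⁺] = 0.001258
α₁ + 2α₂ = 0.9352
DIC = CA / (α₁ + 2α₂) = 1.80 / 0.9352 = 1.92 mmol/L

DIC = 1.92 mmol/L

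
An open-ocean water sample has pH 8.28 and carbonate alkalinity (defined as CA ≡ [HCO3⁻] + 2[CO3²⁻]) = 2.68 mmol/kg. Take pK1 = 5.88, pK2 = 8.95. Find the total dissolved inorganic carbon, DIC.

DIC = 2.29 mmol/kg

CA = [HCO3⁻] + 2[CO3²⁻] = (α₁ + 2α₂)·DIC
At pH 8.28: [H⁺]/K1 = 10^-2.40 = 0.0039811, K2/[H⁺] = 10^-0.67 = 0.21380
α₁ = 1/(1 + 0.0039811 + 0.21380) = 1/1.2178 = 0.8212; α₂ = α₁·K2/[H⁺] = 0.1756
α₁ + 2α₂ = 1.1723
DIC = CA / (α₁ + 2α₂) = 2.68 / 1.1723 = 2.29 mmol/kg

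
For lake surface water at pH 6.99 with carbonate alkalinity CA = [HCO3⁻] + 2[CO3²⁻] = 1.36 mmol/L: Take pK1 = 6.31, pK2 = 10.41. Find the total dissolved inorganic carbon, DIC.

CA = [HCO3⁻] + 2[CO3²⁻] = (α₁ + 2α₂)·DIC
At pH 6.99: [H⁺]/K1 = 10^-0.68 = 0.20893, K2/[H⁺] = 10^-3.42 = 0.00038019
α₁ = 1/(1 + 0.20893 + 0.00038019) = 1/1.2093 = 0.8269; α₂ = α₁·K2/[H⁺] = 0.0003144
α₁ + 2α₂ = 0.8275
DIC = CA / (α₁ + 2α₂) = 1.36 / 0.8275 = 1.64 mmol/L

DIC = 1.64 mmol/L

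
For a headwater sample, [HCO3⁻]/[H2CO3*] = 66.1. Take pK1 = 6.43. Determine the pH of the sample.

pH = 8.25

From K1 = [H⁺][HCO3⁻]/[H2CO3*]:  pH = pK1 + log₁₀([HCO3⁻]/[H2CO3*])
log₁₀(66.1) = +1.820
pH = 6.43 + (+1.820) = 8.25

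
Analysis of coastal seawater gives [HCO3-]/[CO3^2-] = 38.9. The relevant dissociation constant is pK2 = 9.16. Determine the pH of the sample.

pH = 7.57

From K2 = [H⁺][CO3^2-]/[HCO3-]:  pH = pK2 − log₁₀([HCO3-]/[CO3^2-])
log₁₀(38.9) = +1.590
pH = 9.16 − (+1.590) = 7.57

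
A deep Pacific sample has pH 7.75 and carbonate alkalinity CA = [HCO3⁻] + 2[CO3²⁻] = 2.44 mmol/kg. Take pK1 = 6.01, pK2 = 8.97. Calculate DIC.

CA = [HCO3⁻] + 2[CO3²⁻] = (α₁ + 2α₂)·DIC
At pH 7.75: [H⁺]/K1 = 10^-1.74 = 0.018197, K2/[H⁺] = 10^-1.22 = 0.060256
α₁ = 1/(1 + 0.018197 + 0.060256) = 1/1.0785 = 0.9273; α₂ = α₁·K2/[H⁺] = 0.05587
α₁ + 2α₂ = 1.0390
DIC = CA / (α₁ + 2α₂) = 2.44 / 1.0390 = 2.35 mmol/kg

DIC = 2.35 mmol/kg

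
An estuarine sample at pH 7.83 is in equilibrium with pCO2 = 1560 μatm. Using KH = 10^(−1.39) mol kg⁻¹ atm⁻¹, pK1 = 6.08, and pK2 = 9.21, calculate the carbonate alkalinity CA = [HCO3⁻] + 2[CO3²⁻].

[CO2*] = KH · pCO2 = 10^(−1.39) × 1560×10^-6 = 6.355×10^-5 mol/kg
α₀ = 1/(1 + K1/[H⁺] + K1K2/[H⁺]²) = 1/(1 + 10^+1.75 + 10^+0.37) = 0.01678
DIC = [CO2*]/α₀ = 6.355×10^-5 / 0.01678 = 3.786 mmol/kg
CA = (α₁ + 2α₂)·DIC = (0.9439 + 2×0.03935) × 3.786 = 3.87 mmol/kg

CA = 3.87 mmol/kg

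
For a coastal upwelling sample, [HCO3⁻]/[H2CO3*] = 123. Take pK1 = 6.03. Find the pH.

pH = 8.12

From K1 = [H⁺][HCO3⁻]/[H2CO3*]:  pH = pK1 + log₁₀([HCO3⁻]/[H2CO3*])
log₁₀(123) = +2.090
pH = 6.03 + (+2.090) = 8.12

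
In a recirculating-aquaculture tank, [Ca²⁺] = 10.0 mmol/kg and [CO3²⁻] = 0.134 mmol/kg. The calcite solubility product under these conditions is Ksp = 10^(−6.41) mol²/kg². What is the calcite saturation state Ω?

Ω = 3.44

Ksp = 10^(−6.41) = 3.890×10^-7
Ω = [Ca²⁺][CO3²⁻]/Ksp = (10.0×10^-3)(0.134×10^-3) / 3.890×10^-7 = 3.44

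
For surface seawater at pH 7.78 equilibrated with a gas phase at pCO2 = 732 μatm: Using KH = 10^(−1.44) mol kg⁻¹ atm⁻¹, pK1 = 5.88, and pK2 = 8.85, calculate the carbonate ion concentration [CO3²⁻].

[CO2*] = KH · pCO2 = 10^(−1.44) × 732×10^-6 = 2.658×10^-5 mol/kg
α₀ = 1/(1 + K1/[H⁺] + K1K2/[H⁺]²) = 1/(1 + 10^+1.90 + 10^+0.83) = 0.01147
DIC = [CO2*]/α₀ = 2.658×10^-5 / 0.01147 = 2.317 mmol/kg
[CO3²⁻] = α₂·DIC; α₂ = 0.07754, so [CO3²⁻] = 0.07754 × 2.317 = 0.180 mmol/kg

[CO3²⁻] = 0.180 mmol/kg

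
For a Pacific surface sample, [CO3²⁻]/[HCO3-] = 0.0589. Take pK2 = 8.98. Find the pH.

pH = 7.75

From K2 = [H⁺][CO3²⁻]/[HCO3-]:  pH = pK2 + log₁₀([CO3²⁻]/[HCO3-])
log₁₀(0.0589) = -1.230
pH = 8.98 + (-1.230) = 7.75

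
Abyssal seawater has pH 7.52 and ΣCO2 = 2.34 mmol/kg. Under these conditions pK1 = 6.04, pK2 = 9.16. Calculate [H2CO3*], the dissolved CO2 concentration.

[CO2*] = 0.0734 mmol/kg

α₀ = 1 / (1 + K1/[H⁺] + K1K2/[H⁺]²) = 1 / (1 + 10^+1.48 + 10^-0.16)
   = 1 / (1 + 30.200 + 0.69183) = 1/31.891 = 0.03136
[CO2*] = α₀ × DIC = 0.03136 × 2.34 = 0.0734 mmol/kg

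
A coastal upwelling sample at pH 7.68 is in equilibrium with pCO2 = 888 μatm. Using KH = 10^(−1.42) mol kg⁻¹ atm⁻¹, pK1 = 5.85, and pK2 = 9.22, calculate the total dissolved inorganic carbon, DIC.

[CO2*] = KH · pCO2 = 10^(−1.42) × 888×10^-6 = 3.376×10^-5 mol/kg
α₀ = 1/(1 + K1/[H⁺] + K1K2/[H⁺]²) = 1/(1 + 10^+1.83 + 10^+0.29) = 0.01417
DIC = [CO2*]/α₀ = 3.376×10^-5 / 0.01417 = 2.38 mmol/kg

DIC = 2.38 mmol/kg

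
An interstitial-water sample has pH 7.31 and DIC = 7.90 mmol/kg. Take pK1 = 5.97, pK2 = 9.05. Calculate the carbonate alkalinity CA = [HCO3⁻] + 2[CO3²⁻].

CA = 7.70 mmol/kg

CA = [HCO3⁻] + 2[CO3²⁻] = (α₁ + 2α₂)·DIC
At pH 7.31: [H⁺]/K1 = 10^-1.34 = 0.045709, K2/[H⁺] = 10^-1.74 = 0.018197
α₁ = 1/(1 + 0.045709 + 0.018197) = 1/1.0639 = 0.9399; α₂ = α₁·K2/[H⁺] = 0.01710
α₁ + 2α₂ = 0.9741
CA = 0.9741 × 7.90 = 7.70 mmol/kg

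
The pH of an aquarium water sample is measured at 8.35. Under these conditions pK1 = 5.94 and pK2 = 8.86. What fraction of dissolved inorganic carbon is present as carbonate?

α₂ = 1 / (1 + [H⁺]/K2 + [H⁺]²/(K1K2)) = 1 / (1 + 10^+0.51 + 10^-1.90)
   = 1 / (1 + 3.2359 + 0.012589) = 1/4.2485 = 0.2354

α₂ = 0.235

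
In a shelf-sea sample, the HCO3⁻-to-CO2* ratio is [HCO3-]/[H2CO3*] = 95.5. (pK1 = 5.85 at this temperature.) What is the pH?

From K1 = [H⁺][HCO3-]/[H2CO3*]:  pH = pK1 + log₁₀([HCO3-]/[H2CO3*])
log₁₀(95.5) = +1.980
pH = 5.85 + (+1.980) = 7.83

pH = 7.83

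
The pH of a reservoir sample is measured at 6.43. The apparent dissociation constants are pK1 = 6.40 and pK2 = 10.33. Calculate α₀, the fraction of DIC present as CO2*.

α₀ = 0.483

α₀ = 1 / (1 + K1/[H⁺] + K1K2/[H⁺]²) = 1 / (1 + 10^+0.03 + 10^-3.87)
   = 1 / (1 + 1.0715 + 0.00013490) = 1/2.0717 = 0.4827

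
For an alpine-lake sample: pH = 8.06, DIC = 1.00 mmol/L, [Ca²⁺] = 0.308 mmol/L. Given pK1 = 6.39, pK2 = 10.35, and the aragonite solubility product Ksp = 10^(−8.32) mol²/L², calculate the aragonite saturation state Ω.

α₂ = 1 / (1 + [H⁺]/K2 + [H⁺]²/(K1K2)) = 1 / (1 + 10^+2.29 + 10^+0.62)
   = 1 / (1 + 194.98 + 4.1687) = 1/200.15 = 0.004996
[CO3²⁻] = α₂ × DIC = 0.004996 × 1.00 = 0.004996 mmol/L = 4.996 μmol/L
Ksp = 10^(−8.32) = 4.786×10^-9
Ω = [Ca²⁺][CO3²⁻]/Ksp = (0.308×10^-3)(4.996×10^-6) / 4.786×10^-9 = 0.322

Ω = 0.322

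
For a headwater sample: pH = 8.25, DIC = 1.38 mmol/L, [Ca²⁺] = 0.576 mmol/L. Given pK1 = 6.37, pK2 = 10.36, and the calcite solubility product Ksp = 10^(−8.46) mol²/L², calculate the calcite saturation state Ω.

α₂ = 1 / (1 + [H⁺]/K2 + [H⁺]²/(K1K2)) = 1 / (1 + 10^+2.11 + 10^+0.23)
   = 1 / (1 + 128.82 + 1.6982) = 1/131.52 = 0.007603
[CO3²⁻] = α₂ × DIC = 0.007603 × 1.38 = 0.01049 mmol/L = 10.49 μmol/L
Ksp = 10^(−8.46) = 3.467×10^-9
Ω = [Ca²⁺][CO3²⁻]/Ksp = (0.576×10^-3)(1.049×10^-5) / 3.467×10^-9 = 1.74

Ω = 1.74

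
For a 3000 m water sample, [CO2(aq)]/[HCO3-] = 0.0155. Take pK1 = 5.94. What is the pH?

From K1 = [H⁺][HCO3-]/[CO2(aq)]:  pH = pK1 − log₁₀([CO2(aq)]/[HCO3-])
log₁₀(0.0155) = -1.810
pH = 5.94 − (-1.810) = 7.75

pH = 7.75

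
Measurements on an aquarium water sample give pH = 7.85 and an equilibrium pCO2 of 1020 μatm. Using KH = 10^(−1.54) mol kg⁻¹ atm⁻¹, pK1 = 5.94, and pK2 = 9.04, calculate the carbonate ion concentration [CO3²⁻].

[CO2*] = KH · pCO2 = 10^(−1.54) × 1020×10^-6 = 2.942×10^-5 mol/kg
α₀ = 1/(1 + K1/[H⁺] + K1K2/[H⁺]²) = 1/(1 + 10^+1.91 + 10^+0.72) = 0.01142
DIC = [CO2*]/α₀ = 2.942×10^-5 / 0.01142 = 2.575 mmol/kg
[CO3²⁻] = α₂·DIC; α₂ = 0.05996, so [CO3²⁻] = 0.05996 × 2.575 = 0.154 mmol/kg

[CO3²⁻] = 0.154 mmol/kg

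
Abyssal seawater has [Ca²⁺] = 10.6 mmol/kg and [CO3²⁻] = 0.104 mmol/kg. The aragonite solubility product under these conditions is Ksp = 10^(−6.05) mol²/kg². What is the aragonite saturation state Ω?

Ksp = 10^(−6.05) = 8.913×10^-7
Ω = [Ca²⁺][CO3²⁻]/Ksp = (10.6×10^-3)(0.104×10^-3) / 8.913×10^-7 = 1.24

Ω = 1.24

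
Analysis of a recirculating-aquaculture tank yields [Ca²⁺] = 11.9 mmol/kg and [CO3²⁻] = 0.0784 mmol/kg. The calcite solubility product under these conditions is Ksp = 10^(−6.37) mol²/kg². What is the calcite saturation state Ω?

Ksp = 10^(−6.37) = 4.266×10^-7
Ω = [Ca²⁺][CO3²⁻]/Ksp = (11.9×10^-3)(0.0784×10^-3) / 4.266×10^-7 = 2.19

Ω = 2.19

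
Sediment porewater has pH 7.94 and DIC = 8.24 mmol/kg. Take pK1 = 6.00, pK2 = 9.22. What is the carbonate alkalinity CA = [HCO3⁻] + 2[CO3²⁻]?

CA = 8.56 mmol/kg

CA = [HCO3⁻] + 2[CO3²⁻] = (α₁ + 2α₂)·DIC
At pH 7.94: [H⁺]/K1 = 10^-1.94 = 0.011482, K2/[H⁺] = 10^-1.28 = 0.052481
α₁ = 1/(1 + 0.011482 + 0.052481) = 1/1.0640 = 0.9399; α₂ = α₁·K2/[H⁺] = 0.04933
α₁ + 2α₂ = 1.0385
CA = 1.0385 × 8.24 = 8.56 mmol/kg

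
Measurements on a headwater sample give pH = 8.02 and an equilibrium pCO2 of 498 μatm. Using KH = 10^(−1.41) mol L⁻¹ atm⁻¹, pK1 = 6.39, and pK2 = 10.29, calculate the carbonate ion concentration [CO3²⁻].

[CO3²⁻] = 4.44 μmol/L

[CO2*] = KH · pCO2 = 10^(−1.41) × 498×10^-6 = 1.937×10^-5 mol/L
α₀ = 1/(1 + K1/[H⁺] + K1K2/[H⁺]²) = 1/(1 + 10^+1.63 + 10^-0.64) = 0.02279
DIC = [CO2*]/α₀ = 1.937×10^-5 / 0.02279 = 0.8503 mmol/L
[CO3²⁻] = α₂·DIC; α₂ = 0.005220, so [CO3²⁻] = 0.005220 × 0.8503 = 0.00444 mmol/L = 4.44 μmol/L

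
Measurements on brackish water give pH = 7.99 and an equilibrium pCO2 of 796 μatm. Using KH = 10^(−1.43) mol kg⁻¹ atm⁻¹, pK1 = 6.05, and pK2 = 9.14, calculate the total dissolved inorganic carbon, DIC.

DIC = 2.79 mmol/kg

[CO2*] = KH · pCO2 = 10^(−1.43) × 796×10^-6 = 2.957×10^-5 mol/kg
α₀ = 1/(1 + K1/[H⁺] + K1K2/[H⁺]²) = 1/(1 + 10^+1.94 + 10^+0.79) = 0.01061
DIC = [CO2*]/α₀ = 2.957×10^-5 / 0.01061 = 2.79 mmol/kg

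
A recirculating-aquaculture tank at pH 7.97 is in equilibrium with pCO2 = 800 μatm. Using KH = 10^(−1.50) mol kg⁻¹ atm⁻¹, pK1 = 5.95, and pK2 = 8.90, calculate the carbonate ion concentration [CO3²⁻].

[CO2*] = KH · pCO2 = 10^(−1.50) × 800×10^-6 = 2.530×10^-5 mol/kg
α₀ = 1/(1 + K1/[H⁺] + K1K2/[H⁺]²) = 1/(1 + 10^+2.02 + 10^+1.09) = 0.008473
DIC = [CO2*]/α₀ = 2.530×10^-5 / 0.008473 = 2.986 mmol/kg
[CO3²⁻] = α₂·DIC; α₂ = 0.1042, so [CO3²⁻] = 0.1042 × 2.986 = 0.311 mmol/kg

[CO3²⁻] = 0.311 mmol/kg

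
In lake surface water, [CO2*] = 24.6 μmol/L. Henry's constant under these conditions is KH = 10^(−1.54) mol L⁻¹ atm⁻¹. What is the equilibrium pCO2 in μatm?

pCO2 = 853 μatm

KH = 10^(−1.54) = 2.884×10^-2 mol L⁻¹ atm⁻¹
pCO2 = [CO2*]/KH = 24.6×10^-6 / 2.884×10^-2 = 8.53×10^-4 atm = 853 μatm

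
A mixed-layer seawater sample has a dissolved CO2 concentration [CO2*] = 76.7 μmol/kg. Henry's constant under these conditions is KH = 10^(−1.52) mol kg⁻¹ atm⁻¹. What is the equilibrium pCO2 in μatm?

KH = 10^(−1.52) = 3.020×10^-2 mol kg⁻¹ atm⁻¹
pCO2 = [CO2*]/KH = 76.7×10^-6 / 3.020×10^-2 = 2.54×10^-3 atm = 2540 μatm

pCO2 = 2540 μatm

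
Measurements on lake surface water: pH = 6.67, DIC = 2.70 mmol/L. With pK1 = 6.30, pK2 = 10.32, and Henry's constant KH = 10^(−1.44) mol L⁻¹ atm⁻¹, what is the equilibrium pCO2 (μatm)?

pCO2 = 2.22×10^4 μatm

α₀ = 1 / (1 + K1/[H⁺] + K1K2/[H⁺]²) = 1 / (1 + 10^+0.37 + 10^-3.28)
   = 1 / (1 + 2.3442 + 0.00052481) = 1/3.3448 = 0.2990
[CO2*] = α₀ × DIC = 0.2990 × 2.70 = 0.8072 mmol/L
pCO2 = [CO2*]/KH = 8.072×10^-4 / 3.631×10^-2 = 2.22×10^4 μatm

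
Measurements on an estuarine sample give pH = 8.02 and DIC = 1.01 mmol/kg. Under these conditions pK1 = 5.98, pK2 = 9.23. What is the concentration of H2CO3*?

α₀ = 1 / (1 + K1/[H⁺] + K1K2/[H⁺]²) = 1 / (1 + 10^+2.04 + 10^+0.83)
   = 1 / (1 + 109.65 + 6.7608) = 1/117.41 = 0.008517
[CO2*] = α₀ × DIC = 0.008517 × 1.01 = 0.00860 mmol/kg = 8.60 μmol/kg

[CO2*] = 8.60 μmol/kg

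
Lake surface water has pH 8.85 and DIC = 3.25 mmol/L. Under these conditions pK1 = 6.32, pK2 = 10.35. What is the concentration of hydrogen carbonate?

[HCO3⁻] = 3.14 mmol/L

α₁ = 1 / (1 + [H⁺]/K1 + K2/[H⁺]) = 1 / (1 + 10^-2.53 + 10^-1.50)
   = 1 / (1 + 0.0029512 + 0.031623) = 1/1.0346 = 0.9666
[HCO3⁻] = α₁ × DIC = 0.9666 × 3.25 = 3.14 mmol/L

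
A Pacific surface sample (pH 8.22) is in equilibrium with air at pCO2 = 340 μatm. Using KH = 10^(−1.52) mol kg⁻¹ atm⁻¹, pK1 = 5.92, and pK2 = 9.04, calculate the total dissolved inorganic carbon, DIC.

DIC = 2.37 mmol/kg

[CO2*] = KH · pCO2 = 10^(−1.52) × 340×10^-6 = 1.027×10^-5 mol/kg
α₀ = 1/(1 + K1/[H⁺] + K1K2/[H⁺]²) = 1/(1 + 10^+2.30 + 10^+1.48) = 0.004334
DIC = [CO2*]/α₀ = 1.027×10^-5 / 0.004334 = 2.37 mmol/kg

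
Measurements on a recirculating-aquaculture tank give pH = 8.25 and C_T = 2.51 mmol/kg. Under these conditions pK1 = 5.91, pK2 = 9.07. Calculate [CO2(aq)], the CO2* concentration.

α₀ = 1 / (1 + K1/[H⁺] + K1K2/[H⁺]²) = 1 / (1 + 10^+2.34 + 10^+1.52)
   = 1 / (1 + 218.78 + 33.113) = 1/252.89 = 0.003954
[CO2*] = α₀ × DIC = 0.003954 × 2.51 = 0.00993 mmol/kg = 9.93 μmol/kg

[CO2*] = 9.93 μmol/kg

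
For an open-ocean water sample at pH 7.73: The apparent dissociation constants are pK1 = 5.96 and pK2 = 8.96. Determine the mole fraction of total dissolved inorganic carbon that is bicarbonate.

α₁ = 0.929

α₁ = 1 / (1 + [H⁺]/K1 + K2/[H⁺]) = 1 / (1 + 10^-1.77 + 10^-1.23)
   = 1 / (1 + 0.016982 + 0.058884) = 1/1.0759 = 0.9295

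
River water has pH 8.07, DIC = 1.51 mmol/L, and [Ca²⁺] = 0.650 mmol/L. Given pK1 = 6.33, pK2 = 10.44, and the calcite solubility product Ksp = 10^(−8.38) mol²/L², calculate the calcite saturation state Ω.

Ω = 0.982

α₂ = 1 / (1 + [H⁺]/K2 + [H⁺]²/(K1K2)) = 1 / (1 + 10^+2.37 + 10^+0.63)
   = 1 / (1 + 234.42 + 4.2658) = 1/239.69 = 0.004172
[CO3²⁻] = α₂ × DIC = 0.004172 × 1.51 = 0.006300 mmol/L = 6.300 μmol/L
Ksp = 10^(−8.38) = 4.169×10^-9
Ω = [Ca²⁺][CO3²⁻]/Ksp = (0.650×10^-3)(6.300×10^-6) / 4.169×10^-9 = 0.982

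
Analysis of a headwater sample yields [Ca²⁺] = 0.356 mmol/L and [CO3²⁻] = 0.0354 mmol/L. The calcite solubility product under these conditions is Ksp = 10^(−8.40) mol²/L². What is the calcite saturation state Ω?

Ω = 3.17

Ksp = 10^(−8.40) = 3.981×10^-9
Ω = [Ca²⁺][CO3²⁻]/Ksp = (0.356×10^-3)(0.0354×10^-3) / 3.981×10^-9 = 3.17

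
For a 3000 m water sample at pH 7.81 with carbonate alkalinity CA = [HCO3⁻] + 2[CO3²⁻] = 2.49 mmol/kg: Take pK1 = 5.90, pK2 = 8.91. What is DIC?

DIC = 2.35 mmol/kg

CA = [HCO3⁻] + 2[CO3²⁻] = (α₁ + 2α₂)·DIC
At pH 7.81: [H⁺]/K1 = 10^-1.91 = 0.012303, K2/[H⁺] = 10^-1.10 = 0.079433
α₁ = 1/(1 + 0.012303 + 0.079433) = 1/1.0917 = 0.9160; α₂ = α₁·K2/[H⁺] = 0.07276
α₁ + 2α₂ = 1.0615
DIC = CA / (α₁ + 2α₂) = 2.49 / 1.0615 = 2.35 mmol/kg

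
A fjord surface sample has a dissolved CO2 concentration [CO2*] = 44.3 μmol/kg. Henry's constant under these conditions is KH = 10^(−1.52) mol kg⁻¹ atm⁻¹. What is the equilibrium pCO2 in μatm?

KH = 10^(−1.52) = 3.020×10^-2 mol kg⁻¹ atm⁻¹
pCO2 = [CO2*]/KH = 44.3×10^-6 / 3.020×10^-2 = 1.47×10^-3 atm = 1470 μatm

pCO2 = 1470 μatm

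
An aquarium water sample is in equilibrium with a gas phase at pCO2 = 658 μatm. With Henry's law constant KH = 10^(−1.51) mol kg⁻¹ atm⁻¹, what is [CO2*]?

KH = 10^(−1.51) = 3.090×10^-2 mol kg⁻¹ atm⁻¹
[CO2*] = KH · pCO2 = 3.090×10^-2 × 658×10^-6 atm = 2.03×10^-5 mol/kg

[CO2*] = 20.3 μmol/kg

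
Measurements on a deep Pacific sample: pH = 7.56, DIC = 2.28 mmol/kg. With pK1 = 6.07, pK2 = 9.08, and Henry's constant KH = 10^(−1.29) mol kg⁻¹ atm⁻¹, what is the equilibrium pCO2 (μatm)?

α₀ = 1 / (1 + K1/[H⁺] + K1K2/[H⁺]²) = 1 / (1 + 10^+1.49 + 10^-0.03)
   = 1 / (1 + 30.903 + 0.93325) = 1/32.836 = 0.03045
[CO2*] = α₀ × DIC = 0.03045 × 2.28 = 0.06944 mmol/kg
pCO2 = [CO2*]/KH = 6.944×10^-5 / 5.129×10^-2 = 1350 μatm

pCO2 = 1350 μatm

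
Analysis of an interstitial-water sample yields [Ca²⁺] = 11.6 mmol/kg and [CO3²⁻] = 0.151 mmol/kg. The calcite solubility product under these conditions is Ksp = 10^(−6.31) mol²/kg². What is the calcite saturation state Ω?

Ω = 3.58

Ksp = 10^(−6.31) = 4.898×10^-7
Ω = [Ca²⁺][CO3²⁻]/Ksp = (11.6×10^-3)(0.151×10^-3) / 4.898×10^-7 = 3.58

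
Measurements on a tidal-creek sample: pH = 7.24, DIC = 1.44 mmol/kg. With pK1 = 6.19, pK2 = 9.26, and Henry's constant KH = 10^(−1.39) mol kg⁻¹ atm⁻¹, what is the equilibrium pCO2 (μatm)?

α₀ = 1 / (1 + K1/[H⁺] + K1K2/[H⁺]²) = 1 / (1 + 10^+1.05 + 10^-0.97)
   = 1 / (1 + 11.220 + 0.10715) = 1/12.327 = 0.08112
[CO2*] = α₀ × DIC = 0.08112 × 1.44 = 0.1168 mmol/kg
pCO2 = [CO2*]/KH = 1.168×10^-4 / 4.074×10^-2 = 2870 μatm

pCO2 = 2870 μatm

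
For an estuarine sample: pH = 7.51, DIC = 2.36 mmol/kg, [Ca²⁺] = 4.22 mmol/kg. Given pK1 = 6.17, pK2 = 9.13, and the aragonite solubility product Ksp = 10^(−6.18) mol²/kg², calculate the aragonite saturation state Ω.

α₂ = 1 / (1 + [H⁺]/K2 + [H⁺]²/(K1K2)) = 1 / (1 + 10^+1.62 + 10^+0.28)
   = 1 / (1 + 41.687 + 1.9055) = 1/44.592 = 0.02243
[CO3²⁻] = α₂ × DIC = 0.02243 × 2.36 = 0.05292 mmol/kg
Ksp = 10^(−6.18) = 6.607×10^-7
Ω = [Ca²⁺][CO3²⁻]/Ksp = (4.22×10^-3)(5.292×10^-5) / 6.607×10^-7 = 0.338

Ω = 0.338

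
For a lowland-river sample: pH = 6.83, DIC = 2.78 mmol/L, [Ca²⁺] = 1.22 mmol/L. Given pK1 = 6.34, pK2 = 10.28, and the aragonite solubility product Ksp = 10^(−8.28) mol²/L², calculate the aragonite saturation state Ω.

α₂ = 1 / (1 + [H⁺]/K2 + [H⁺]²/(K1K2)) = 1 / (1 + 10^+3.45 + 10^+2.96)
   = 1 / (1 + 2818.4 + 912.01) = 1/3731.4 = 0.0002680
[CO3²⁻] = α₂ × DIC = 0.0002680 × 2.78 = 0.0007450 mmol/L = 0.7450 μmol/L
Ksp = 10^(−8.28) = 5.248×10^-9
Ω = [Ca²⁺][CO3²⁻]/Ksp = (1.22×10^-3)(7.450×10^-7) / 5.248×10^-9 = 0.173

Ω = 0.173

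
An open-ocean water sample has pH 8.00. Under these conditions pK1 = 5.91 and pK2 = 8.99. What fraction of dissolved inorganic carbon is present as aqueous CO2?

α₀ = 0.00732

α₀ = 1 / (1 + K1/[H⁺] + K1K2/[H⁺]²) = 1 / (1 + 10^+2.09 + 10^+1.10)
   = 1 / (1 + 123.03 + 12.589) = 1/136.62 = 0.007320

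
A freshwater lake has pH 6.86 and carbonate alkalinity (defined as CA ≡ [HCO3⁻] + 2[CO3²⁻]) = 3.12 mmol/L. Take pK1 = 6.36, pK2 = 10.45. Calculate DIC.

CA = [HCO3⁻] + 2[CO3²⁻] = (α₁ + 2α₂)·DIC
At pH 6.86: [H⁺]/K1 = 10^-0.50 = 0.31623, K2/[H⁺] = 10^-3.59 = 0.00025704
α₁ = 1/(1 + 0.31623 + 0.00025704) = 1/1.3165 = 0.7596; α₂ = α₁·K2/[H⁺] = 0.0001952
α₁ + 2α₂ = 0.7600
DIC = CA / (α₁ + 2α₂) = 3.12 / 0.7600 = 4.11 mmol/L

DIC = 4.11 mmol/L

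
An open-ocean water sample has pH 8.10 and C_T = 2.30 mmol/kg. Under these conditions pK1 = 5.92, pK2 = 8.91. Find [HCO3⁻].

[HCO3⁻] = 1.98 mmol/kg

α₁ = 1 / (1 + [H⁺]/K1 + K2/[H⁺]) = 1 / (1 + 10^-2.18 + 10^-0.81)
   = 1 / (1 + 0.0066069 + 0.15488) = 1/1.1615 = 0.8610
[HCO3⁻] = α₁ × DIC = 0.8610 × 2.30 = 1.98 mmol/kg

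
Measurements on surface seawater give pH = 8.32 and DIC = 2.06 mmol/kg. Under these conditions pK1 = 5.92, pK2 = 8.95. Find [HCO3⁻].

α₁ = 1 / (1 + [H⁺]/K1 + K2/[H⁺]) = 1 / (1 + 10^-2.40 + 10^-0.63)
   = 1 / (1 + 0.0039811 + 0.23442) = 1/1.2384 = 0.8075
[HCO3⁻] = α₁ × DIC = 0.8075 × 2.06 = 1.66 mmol/kg

[HCO3⁻] = 1.66 mmol/kg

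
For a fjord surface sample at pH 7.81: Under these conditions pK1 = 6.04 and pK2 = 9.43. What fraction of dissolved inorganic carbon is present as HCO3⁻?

α₁ = 1 / (1 + [H⁺]/K1 + K2/[H⁺]) = 1 / (1 + 10^-1.77 + 10^-1.62)
   = 1 / (1 + 0.016982 + 0.023988) = 1/1.0410 = 0.9606

α₁ = 0.961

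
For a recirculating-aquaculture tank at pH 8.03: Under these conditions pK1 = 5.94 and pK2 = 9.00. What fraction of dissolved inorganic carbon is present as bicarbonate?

α₁ = 1 / (1 + [H⁺]/K1 + K2/[H⁺]) = 1 / (1 + 10^-2.09 + 10^-0.97)
   = 1 / (1 + 0.0081283 + 0.10715) = 1/1.1153 = 0.8966

α₁ = 0.897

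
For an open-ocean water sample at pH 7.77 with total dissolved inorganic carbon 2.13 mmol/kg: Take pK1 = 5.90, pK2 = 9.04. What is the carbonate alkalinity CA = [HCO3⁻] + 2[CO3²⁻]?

CA = [HCO3⁻] + 2[CO3²⁻] = (α₁ + 2α₂)·DIC
At pH 7.77: [H⁺]/K1 = 10^-1.87 = 0.013490, K2/[H⁺] = 10^-1.27 = 0.053703
α₁ = 1/(1 + 0.013490 + 0.053703) = 1/1.0672 = 0.9370; α₂ = α₁·K2/[H⁺] = 0.05032
α₁ + 2α₂ = 1.0377
CA = 1.0377 × 2.13 = 2.21 mmol/kg

CA = 2.21 mmol/kg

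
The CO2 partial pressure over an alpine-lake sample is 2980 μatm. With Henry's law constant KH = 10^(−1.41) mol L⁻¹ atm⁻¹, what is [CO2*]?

KH = 10^(−1.41) = 3.890×10^-2 mol L⁻¹ atm⁻¹
[CO2*] = KH · pCO2 = 3.890×10^-2 × 2980×10^-6 atm = 1.16×10^-4 mol/L

[CO2*] = 116 μmol/L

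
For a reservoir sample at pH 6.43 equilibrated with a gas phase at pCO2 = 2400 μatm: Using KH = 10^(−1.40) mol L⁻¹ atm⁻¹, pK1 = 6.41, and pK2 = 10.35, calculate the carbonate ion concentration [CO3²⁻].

[CO2*] = KH · pCO2 = 10^(−1.40) × 2400×10^-6 = 9.555×10^-5 mol/L
α₀ = 1/(1 + K1/[H⁺] + K1K2/[H⁺]²) = 1/(1 + 10^+0.02 + 10^-3.90) = 0.4885
DIC = [CO2*]/α₀ = 9.555×10^-5 / 0.4885 = 0.1956 mmol/L
[CO3²⁻] = α₂·DIC; α₂ = 6.149×10^-5, so [CO3²⁻] = 6.149×10^-5 × 0.1956 = 1.20×10^-5 mmol/L = 0.0120 μmol/L

[CO3²⁻] = 0.0120 μmol/L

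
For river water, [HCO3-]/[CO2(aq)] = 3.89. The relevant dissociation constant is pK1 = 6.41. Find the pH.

From K1 = [H⁺][HCO3-]/[CO2(aq)]:  pH = pK1 + log₁₀([HCO3-]/[CO2(aq)])
log₁₀(3.89) = +0.590
pH = 6.41 + (+0.590) = 7.00

pH = 7.00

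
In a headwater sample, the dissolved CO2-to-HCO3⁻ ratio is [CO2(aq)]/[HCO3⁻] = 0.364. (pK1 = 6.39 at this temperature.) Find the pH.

From K1 = [H⁺][HCO3⁻]/[CO2(aq)]:  pH = pK1 − log₁₀([CO2(aq)]/[HCO3⁻])
log₁₀(0.364) = -0.439
pH = 6.39 − (-0.439) = 6.83

pH = 6.83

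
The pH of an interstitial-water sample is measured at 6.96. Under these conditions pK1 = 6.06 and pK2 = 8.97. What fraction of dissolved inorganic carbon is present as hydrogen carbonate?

α₁ = 1 / (1 + [H⁺]/K1 + K2/[H⁺]) = 1 / (1 + 10^-0.90 + 10^-2.01)
   = 1 / (1 + 0.12589 + 0.0097724) = 1/1.1357 = 0.8805

α₁ = 0.881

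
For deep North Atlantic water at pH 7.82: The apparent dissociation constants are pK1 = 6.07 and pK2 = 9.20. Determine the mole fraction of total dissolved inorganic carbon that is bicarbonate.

α₁ = 0.944

α₁ = 1 / (1 + [H⁺]/K1 + K2/[H⁺]) = 1 / (1 + 10^-1.75 + 10^-1.38)
   = 1 / (1 + 0.017783 + 0.041687) = 1/1.0595 = 0.9439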